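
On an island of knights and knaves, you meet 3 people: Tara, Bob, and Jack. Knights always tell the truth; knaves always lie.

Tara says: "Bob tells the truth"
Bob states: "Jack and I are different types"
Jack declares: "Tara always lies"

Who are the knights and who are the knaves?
Tara is a knight.
Bob is a knight.
Jack is a knave.

Verification:
- Tara (knight) says "Bob tells the truth" - this is TRUE because Bob is a knight.
- Bob (knight) says "Jack and I are different types" - this is TRUE because Bob is a knight and Jack is a knave.
- Jack (knave) says "Tara always lies" - this is FALSE (a lie) because Tara is a knight.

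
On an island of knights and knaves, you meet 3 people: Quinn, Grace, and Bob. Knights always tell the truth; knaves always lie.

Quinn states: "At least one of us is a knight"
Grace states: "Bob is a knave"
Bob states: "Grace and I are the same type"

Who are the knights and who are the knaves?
Quinn is a knight.
Grace is a knight.
Bob is a knave.

Verification:
- Quinn (knight) says "At least one of us is a knight" - this is TRUE because Quinn and Grace are knights.
- Grace (knight) says "Bob is a knave" - this is TRUE because Bob is a knave.
- Bob (knave) says "Grace and I are the same type" - this is FALSE (a lie) because Bob is a knave and Grace is a knight.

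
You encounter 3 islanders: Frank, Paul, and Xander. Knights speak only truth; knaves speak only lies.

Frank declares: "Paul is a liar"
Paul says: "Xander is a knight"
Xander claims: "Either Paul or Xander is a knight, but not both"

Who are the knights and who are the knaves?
Frank is a knight.
Paul is a knave.
Xander is a knave.

Verification:
- Frank (knight) says "Paul is a liar" - this is TRUE because Paul is a knave.
- Paul (knave) says "Xander is a knight" - this is FALSE (a lie) because Xander is a knave.
- Xander (knave) says "Either Paul or Xander is a knight, but not both" - this is FALSE (a lie) because Paul is a knave and Xander is a knave.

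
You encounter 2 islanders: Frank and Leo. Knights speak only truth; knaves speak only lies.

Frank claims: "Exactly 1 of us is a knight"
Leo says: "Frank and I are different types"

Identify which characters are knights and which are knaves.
Frank is a knave.
Leo is a knave.

Verification:
- Frank (knave) says "Exactly 1 of us is a knight" - this is FALSE (a lie) because there are 0 knights.
- Leo (knave) says "Frank and I are different types" - this is FALSE (a lie) because Leo is a knave and Frank is a knave.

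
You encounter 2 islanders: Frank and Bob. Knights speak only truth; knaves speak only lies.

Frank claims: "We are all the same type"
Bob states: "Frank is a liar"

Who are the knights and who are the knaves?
Frank is a knave.
Bob is a knight.

Verification:
- Frank (knave) says "We are all the same type" - this is FALSE (a lie) because Bob is a knight and Frank is a knave.
- Bob (knight) says "Frank is a liar" - this is TRUE because Frank is a knave.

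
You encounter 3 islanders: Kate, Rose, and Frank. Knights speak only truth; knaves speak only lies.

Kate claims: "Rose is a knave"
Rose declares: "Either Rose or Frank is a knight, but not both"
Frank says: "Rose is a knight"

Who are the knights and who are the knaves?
Kate is a knight.
Rose is a knave.
Frank is a knave.

Verification:
- Kate (knight) says "Rose is a knave" - this is TRUE because Rose is a knave.
- Rose (knave) says "Either Rose or Frank is a knight, but not both" - this is FALSE (a lie) because Rose is a knave and Frank is a knave.
- Frank (knave) says "Rose is a knight" - this is FALSE (a lie) because Rose is a knave.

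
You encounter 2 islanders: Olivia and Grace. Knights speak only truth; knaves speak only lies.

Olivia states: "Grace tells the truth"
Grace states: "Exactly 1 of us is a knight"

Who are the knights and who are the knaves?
Olivia is a knave.
Grace is a knave.

Verification:
- Olivia (knave) says "Grace tells the truth" - this is FALSE (a lie) because Grace is a knave.
- Grace (knave) says "Exactly 1 of us is a knight" - this is FALSE (a lie) because there are 0 knights.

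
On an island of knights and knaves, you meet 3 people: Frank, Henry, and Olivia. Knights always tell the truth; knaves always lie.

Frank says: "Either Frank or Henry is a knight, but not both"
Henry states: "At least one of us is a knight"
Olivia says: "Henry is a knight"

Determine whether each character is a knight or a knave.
Frank is a knave.
Henry is a knave.
Olivia is a knave.

Verification:
- Frank (knave) says "Either Frank or Henry is a knight, but not both" - this is FALSE (a lie) because Frank is a knave and Henry is a knave.
- Henry (knave) says "At least one of us is a knight" - this is FALSE (a lie) because no one is a knight.
- Olivia (knave) says "Henry is a knight" - this is FALSE (a lie) because Henry is a knave.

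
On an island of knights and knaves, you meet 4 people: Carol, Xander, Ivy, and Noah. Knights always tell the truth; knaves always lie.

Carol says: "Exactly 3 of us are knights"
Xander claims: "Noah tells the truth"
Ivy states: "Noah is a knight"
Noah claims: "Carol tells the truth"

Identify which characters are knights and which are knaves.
Carol is a knave.
Xander is a knave.
Ivy is a knave.
Noah is a knave.

Verification:
- Carol (knave) says "Exactly 3 of us are knights" - this is FALSE (a lie) because there are 0 knights.
- Xander (knave) says "Noah tells the truth" - this is FALSE (a lie) because Noah is a knave.
- Ivy (knave) says "Noah is a knight" - this is FALSE (a lie) because Noah is a knave.
- Noah (knave) says "Carol tells the truth" - this is FALSE (a lie) because Carol is a knave.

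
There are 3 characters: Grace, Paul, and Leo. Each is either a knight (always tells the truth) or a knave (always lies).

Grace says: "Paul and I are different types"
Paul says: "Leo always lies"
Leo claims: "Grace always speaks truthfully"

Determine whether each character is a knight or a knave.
Grace is a knight.
Paul is a knave.
Leo is a knight.

Verification:
- Grace (knight) says "Paul and I are different types" - this is TRUE because Grace is a knight and Paul is a knave.
- Paul (knave) says "Leo always lies" - this is FALSE (a lie) because Leo is a knight.
- Leo (knight) says "Grace always speaks truthfully" - this is TRUE because Grace is a knight.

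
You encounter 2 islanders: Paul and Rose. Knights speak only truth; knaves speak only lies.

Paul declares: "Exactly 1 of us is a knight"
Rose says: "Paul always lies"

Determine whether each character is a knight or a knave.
Paul is a knight.
Rose is a knave.

Verification:
- Paul (knight) says "Exactly 1 of us is a knight" - this is TRUE because there are 1 knights.
- Rose (knave) says "Paul always lies" - this is FALSE (a lie) because Paul is a knight.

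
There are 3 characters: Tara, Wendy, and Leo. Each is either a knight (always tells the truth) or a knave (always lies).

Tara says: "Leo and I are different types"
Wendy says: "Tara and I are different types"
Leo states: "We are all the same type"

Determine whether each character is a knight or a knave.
Tara is a knave.
Wendy is a knight.
Leo is a knave.

Verification:
- Tara (knave) says "Leo and I are different types" - this is FALSE (a lie) because Tara is a knave and Leo is a knave.
- Wendy (knight) says "Tara and I are different types" - this is TRUE because Wendy is a knight and Tara is a knave.
- Leo (knave) says "We are all the same type" - this is FALSE (a lie) because Wendy is a knight and Tara and Leo are knaves.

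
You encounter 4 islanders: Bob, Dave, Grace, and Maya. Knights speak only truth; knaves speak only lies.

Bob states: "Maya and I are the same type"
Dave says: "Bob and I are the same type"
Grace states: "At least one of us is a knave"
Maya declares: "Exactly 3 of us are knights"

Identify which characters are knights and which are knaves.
Bob is a knight.
Dave is a knave.
Grace is a knight.
Maya is a knight.

Verification:
- Bob (knight) says "Maya and I are the same type" - this is TRUE because Bob is a knight and Maya is a knight.
- Dave (knave) says "Bob and I are the same type" - this is FALSE (a lie) because Dave is a knave and Bob is a knight.
- Grace (knight) says "At least one of us is a knave" - this is TRUE because Dave is a knave.
- Maya (knight) says "Exactly 3 of us are knights" - this is TRUE because there are 3 knights.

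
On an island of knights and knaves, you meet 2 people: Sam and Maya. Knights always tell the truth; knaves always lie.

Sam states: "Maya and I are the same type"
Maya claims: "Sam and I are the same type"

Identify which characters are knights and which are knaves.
Sam is a knight.
Maya is a knight.

Verification:
- Sam (knight) says "Maya and I are the same type" - this is TRUE because Sam is a knight and Maya is a knight.
- Maya (knight) says "Sam and I are the same type" - this is TRUE because Maya is a knight and Sam is a knight.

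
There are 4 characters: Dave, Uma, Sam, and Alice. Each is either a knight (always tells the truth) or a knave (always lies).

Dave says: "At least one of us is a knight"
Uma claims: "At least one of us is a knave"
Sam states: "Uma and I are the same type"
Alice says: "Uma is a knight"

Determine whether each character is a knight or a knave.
Dave is a knight.
Uma is a knight.
Sam is a knave.
Alice is a knight.

Verification:
- Dave (knight) says "At least one of us is a knight" - this is TRUE because Dave, Uma, and Alice are knights.
- Uma (knight) says "At least one of us is a knave" - this is TRUE because Sam is a knave.
- Sam (knave) says "Uma and I are the same type" - this is FALSE (a lie) because Sam is a knave and Uma is a knight.
- Alice (knight) says "Uma is a knight" - this is TRUE because Uma is a knight.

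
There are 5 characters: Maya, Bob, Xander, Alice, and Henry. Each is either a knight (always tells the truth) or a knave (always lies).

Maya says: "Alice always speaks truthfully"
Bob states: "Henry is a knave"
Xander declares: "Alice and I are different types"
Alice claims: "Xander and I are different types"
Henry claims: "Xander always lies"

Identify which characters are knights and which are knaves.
Maya is a knave.
Bob is a knave.
Xander is a knave.
Alice is a knave.
Henry is a knight.

Verification:
- Maya (knave) says "Alice always speaks truthfully" - this is FALSE (a lie) because Alice is a knave.
- Bob (knave) says "Henry is a knave" - this is FALSE (a lie) because Henry is a knight.
- Xander (knave) says "Alice and I are different types" - this is FALSE (a lie) because Xander is a knave and Alice is a knave.
- Alice (knave) says "Xander and I are different types" - this is FALSE (a lie) because Alice is a knave and Xander is a knave.
- Henry (knight) says "Xander always lies" - this is TRUE because Xander is a knave.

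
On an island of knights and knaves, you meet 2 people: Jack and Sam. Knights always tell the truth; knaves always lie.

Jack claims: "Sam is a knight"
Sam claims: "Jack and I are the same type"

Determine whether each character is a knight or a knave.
Jack is a knight.
Sam is a knight.

Verification:
- Jack (knight) says "Sam is a knight" - this is TRUE because Sam is a knight.
- Sam (knight) says "Jack and I are the same type" - this is TRUE because Sam is a knight and Jack is a knight.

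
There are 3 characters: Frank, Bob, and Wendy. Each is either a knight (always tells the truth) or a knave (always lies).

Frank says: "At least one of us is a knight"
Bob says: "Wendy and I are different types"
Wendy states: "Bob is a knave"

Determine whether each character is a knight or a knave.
Frank is a knight.
Bob is a knight.
Wendy is a knave.

Verification:
- Frank (knight) says "At least one of us is a knight" - this is TRUE because Frank and Bob are knights.
- Bob (knight) says "Wendy and I are different types" - this is TRUE because Bob is a knight and Wendy is a knave.
- Wendy (knave) says "Bob is a knave" - this is FALSE (a lie) because Bob is a knight.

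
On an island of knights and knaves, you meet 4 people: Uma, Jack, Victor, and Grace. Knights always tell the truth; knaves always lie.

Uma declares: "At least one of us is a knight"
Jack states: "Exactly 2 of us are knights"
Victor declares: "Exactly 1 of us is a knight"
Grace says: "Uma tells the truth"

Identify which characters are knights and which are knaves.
Uma is a knave.
Jack is a knave.
Victor is a knave.
Grace is a knave.

Verification:
- Uma (knave) says "At least one of us is a knight" - this is FALSE (a lie) because no one is a knight.
- Jack (knave) says "Exactly 2 of us are knights" - this is FALSE (a lie) because there are 0 knights.
- Victor (knave) says "Exactly 1 of us is a knight" - this is FALSE (a lie) because there are 0 knights.
- Grace (knave) says "Uma tells the truth" - this is FALSE (a lie) because Uma is a knave.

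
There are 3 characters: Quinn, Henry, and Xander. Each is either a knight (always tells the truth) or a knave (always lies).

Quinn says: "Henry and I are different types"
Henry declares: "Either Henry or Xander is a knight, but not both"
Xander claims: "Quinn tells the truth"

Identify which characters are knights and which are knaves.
Quinn is a knave.
Henry is a knave.
Xander is a knave.

Verification:
- Quinn (knave) says "Henry and I are different types" - this is FALSE (a lie) because Quinn is a knave and Henry is a knave.
- Henry (knave) says "Either Henry or Xander is a knight, but not both" - this is FALSE (a lie) because Henry is a knave and Xander is a knave.
- Xander (knave) says "Quinn tells the truth" - this is FALSE (a lie) because Quinn is a knave.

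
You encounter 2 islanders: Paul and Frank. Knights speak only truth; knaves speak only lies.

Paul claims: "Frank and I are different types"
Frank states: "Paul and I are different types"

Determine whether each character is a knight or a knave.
Paul is a knave.
Frank is a knave.

Verification:
- Paul (knave) says "Frank and I are different types" - this is FALSE (a lie) because Paul is a knave and Frank is a knave.
- Frank (knave) says "Paul and I are different types" - this is FALSE (a lie) because Frank is a knave and Paul is a knave.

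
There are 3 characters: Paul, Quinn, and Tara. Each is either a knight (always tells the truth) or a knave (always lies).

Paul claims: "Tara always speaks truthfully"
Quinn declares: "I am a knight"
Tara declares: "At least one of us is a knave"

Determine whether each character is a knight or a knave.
Paul is a knight.
Quinn is a knave.
Tara is a knight.

Verification:
- Paul (knight) says "Tara always speaks truthfully" - this is TRUE because Tara is a knight.
- Quinn (knave) says "I am a knight" - this is FALSE (a lie) because Quinn is a knave.
- Tara (knight) says "At least one of us is a knave" - this is TRUE because Quinn is a knave.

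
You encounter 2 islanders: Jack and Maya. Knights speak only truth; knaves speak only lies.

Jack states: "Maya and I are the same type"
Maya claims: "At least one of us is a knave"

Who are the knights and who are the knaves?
Jack is a knave.
Maya is a knight.

Verification:
- Jack (knave) says "Maya and I are the same type" - this is FALSE (a lie) because Jack is a knave and Maya is a knight.
- Maya (knight) says "At least one of us is a knave" - this is TRUE because Jack is a knave.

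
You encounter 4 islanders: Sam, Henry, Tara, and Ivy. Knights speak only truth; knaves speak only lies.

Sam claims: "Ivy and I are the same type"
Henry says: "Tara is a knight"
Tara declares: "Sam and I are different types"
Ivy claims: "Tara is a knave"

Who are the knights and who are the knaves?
Sam is a knave.
Henry is a knave.
Tara is a knave.
Ivy is a knight.

Verification:
- Sam (knave) says "Ivy and I are the same type" - this is FALSE (a lie) because Sam is a knave and Ivy is a knight.
- Henry (knave) says "Tara is a knight" - this is FALSE (a lie) because Tara is a knave.
- Tara (knave) says "Sam and I are different types" - this is FALSE (a lie) because Tara is a knave and Sam is a knave.
- Ivy (knight) says "Tara is a knave" - this is TRUE because Tara is a knave.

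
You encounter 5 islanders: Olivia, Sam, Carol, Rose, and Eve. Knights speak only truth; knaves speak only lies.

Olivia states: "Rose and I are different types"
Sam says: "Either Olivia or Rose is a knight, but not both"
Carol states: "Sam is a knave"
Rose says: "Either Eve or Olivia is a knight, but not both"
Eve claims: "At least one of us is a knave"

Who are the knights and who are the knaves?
Olivia is a knight.
Sam is a knight.
Carol is a knave.
Rose is a knave.
Eve is a knight.

Verification:
- Olivia (knight) says "Rose and I are different types" - this is TRUE because Olivia is a knight and Rose is a knave.
- Sam (knight) says "Either Olivia or Rose is a knight, but not both" - this is TRUE because Olivia is a knight and Rose is a knave.
- Carol (knave) says "Sam is a knave" - this is FALSE (a lie) because Sam is a knight.
- Rose (knave) says "Either Eve or Olivia is a knight, but not both" - this is FALSE (a lie) because Eve is a knight and Olivia is a knight.
- Eve (knight) says "At least one of us is a knave" - this is TRUE because Carol and Rose are knaves.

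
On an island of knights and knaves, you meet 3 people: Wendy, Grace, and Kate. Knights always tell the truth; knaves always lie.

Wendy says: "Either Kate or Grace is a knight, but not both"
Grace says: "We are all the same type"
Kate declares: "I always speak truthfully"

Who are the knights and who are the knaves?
Wendy is a knight.
Grace is a knave.
Kate is a knight.

Verification:
- Wendy (knight) says "Either Kate or Grace is a knight, but not both" - this is TRUE because Kate is a knight and Grace is a knave.
- Grace (knave) says "We are all the same type" - this is FALSE (a lie) because Wendy and Kate are knights and Grace is a knave.
- Kate (knight) says "I always speak truthfully" - this is TRUE because Kate is a knight.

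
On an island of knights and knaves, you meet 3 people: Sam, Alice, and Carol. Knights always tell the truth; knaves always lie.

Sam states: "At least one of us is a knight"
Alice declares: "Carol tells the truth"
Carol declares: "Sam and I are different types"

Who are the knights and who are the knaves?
Sam is a knave.
Alice is a knave.
Carol is a knave.

Verification:
- Sam (knave) says "At least one of us is a knight" - this is FALSE (a lie) because no one is a knight.
- Alice (knave) says "Carol tells the truth" - this is FALSE (a lie) because Carol is a knave.
- Carol (knave) says "Sam and I are different types" - this is FALSE (a lie) because Carol is a knave and Sam is a knave.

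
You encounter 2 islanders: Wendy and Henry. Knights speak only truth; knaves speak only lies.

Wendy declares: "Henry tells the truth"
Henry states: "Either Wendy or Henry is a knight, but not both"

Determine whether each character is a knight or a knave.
Wendy is a knave.
Henry is a knave.

Verification:
- Wendy (knave) says "Henry tells the truth" - this is FALSE (a lie) because Henry is a knave.
- Henry (knave) says "Either Wendy or Henry is a knight, but not both" - this is FALSE (a lie) because Wendy is a knave and Henry is a knave.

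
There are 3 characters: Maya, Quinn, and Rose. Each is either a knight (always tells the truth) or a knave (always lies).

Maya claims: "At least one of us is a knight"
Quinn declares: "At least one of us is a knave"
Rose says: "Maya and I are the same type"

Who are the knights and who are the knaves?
Maya is a knight.
Quinn is a knight.
Rose is a knave.

Verification:
- Maya (knight) says "At least one of us is a knight" - this is TRUE because Maya and Quinn are knights.
- Quinn (knight) says "At least one of us is a knave" - this is TRUE because Rose is a knave.
- Rose (knave) says "Maya and I are the same type" - this is FALSE (a lie) because Rose is a knave and Maya is a knight.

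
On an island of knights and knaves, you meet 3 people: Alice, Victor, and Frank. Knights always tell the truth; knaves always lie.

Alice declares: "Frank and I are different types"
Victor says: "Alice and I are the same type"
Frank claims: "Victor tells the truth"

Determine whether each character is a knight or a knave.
Alice is a knight.
Victor is a knave.
Frank is a knave.

Verification:
- Alice (knight) says "Frank and I are different types" - this is TRUE because Alice is a knight and Frank is a knave.
- Victor (knave) says "Alice and I are the same type" - this is FALSE (a lie) because Victor is a knave and Alice is a knight.
- Frank (knave) says "Victor tells the truth" - this is FALSE (a lie) because Victor is a knave.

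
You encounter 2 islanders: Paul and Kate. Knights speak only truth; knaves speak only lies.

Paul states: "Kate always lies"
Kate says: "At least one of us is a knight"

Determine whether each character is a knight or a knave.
Paul is a knave.
Kate is a knight.

Verification:
- Paul (knave) says "Kate always lies" - this is FALSE (a lie) because Kate is a knight.
- Kate (knight) says "At least one of us is a knight" - this is TRUE because Kate is a knight.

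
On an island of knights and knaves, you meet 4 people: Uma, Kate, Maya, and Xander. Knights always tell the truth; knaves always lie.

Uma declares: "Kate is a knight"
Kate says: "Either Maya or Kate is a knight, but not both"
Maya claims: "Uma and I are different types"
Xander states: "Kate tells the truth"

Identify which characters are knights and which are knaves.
Uma is a knave.
Kate is a knave.
Maya is a knave.
Xander is a knave.

Verification:
- Uma (knave) says "Kate is a knight" - this is FALSE (a lie) because Kate is a knave.
- Kate (knave) says "Either Maya or Kate is a knight, but not both" - this is FALSE (a lie) because Maya is a knave and Kate is a knave.
- Maya (knave) says "Uma and I are different types" - this is FALSE (a lie) because Maya is a knave and Uma is a knave.
- Xander (knave) says "Kate tells the truth" - this is FALSE (a lie) because Kate is a knave.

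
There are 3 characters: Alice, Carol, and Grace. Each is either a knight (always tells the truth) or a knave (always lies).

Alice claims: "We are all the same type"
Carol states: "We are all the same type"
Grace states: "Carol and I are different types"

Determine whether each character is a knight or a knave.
Alice is a knave.
Carol is a knave.
Grace is a knight.

Verification:
- Alice (knave) says "We are all the same type" - this is FALSE (a lie) because Grace is a knight and Alice and Carol are knaves.
- Carol (knave) says "We are all the same type" - this is FALSE (a lie) because Grace is a knight and Alice and Carol are knaves.
- Grace (knight) says "Carol and I are different types" - this is TRUE because Grace is a knight and Carol is a knave.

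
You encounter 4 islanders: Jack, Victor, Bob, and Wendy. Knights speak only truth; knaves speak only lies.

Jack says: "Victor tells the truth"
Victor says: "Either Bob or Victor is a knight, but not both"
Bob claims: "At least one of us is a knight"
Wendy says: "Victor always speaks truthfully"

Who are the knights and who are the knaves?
Jack is a knave.
Victor is a knave.
Bob is a knave.
Wendy is a knave.

Verification:
- Jack (knave) says "Victor tells the truth" - this is FALSE (a lie) because Victor is a knave.
- Victor (knave) says "Either Bob or Victor is a knight, but not both" - this is FALSE (a lie) because Bob is a knave and Victor is a knave.
- Bob (knave) says "At least one of us is a knight" - this is FALSE (a lie) because no one is a knight.
- Wendy (knave) says "Victor always speaks truthfully" - this is FALSE (a lie) because Victor is a knave.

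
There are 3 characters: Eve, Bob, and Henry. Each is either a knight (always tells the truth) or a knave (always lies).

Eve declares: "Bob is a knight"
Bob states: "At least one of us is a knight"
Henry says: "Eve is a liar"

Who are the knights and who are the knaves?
Eve is a knight.
Bob is a knight.
Henry is a knave.

Verification:
- Eve (knight) says "Bob is a knight" - this is TRUE because Bob is a knight.
- Bob (knight) says "At least one of us is a knight" - this is TRUE because Eve and Bob are knights.
- Henry (knave) says "Eve is a liar" - this is FALSE (a lie) because Eve is a knight.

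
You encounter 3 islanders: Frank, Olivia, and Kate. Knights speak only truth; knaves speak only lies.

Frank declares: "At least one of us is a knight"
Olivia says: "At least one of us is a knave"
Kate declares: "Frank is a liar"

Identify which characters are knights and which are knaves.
Frank is a knight.
Olivia is a knight.
Kate is a knave.

Verification:
- Frank (knight) says "At least one of us is a knight" - this is TRUE because Frank and Olivia are knights.
- Olivia (knight) says "At least one of us is a knave" - this is TRUE because Kate is a knave.
- Kate (knave) says "Frank is a liar" - this is FALSE (a lie) because Frank is a knight.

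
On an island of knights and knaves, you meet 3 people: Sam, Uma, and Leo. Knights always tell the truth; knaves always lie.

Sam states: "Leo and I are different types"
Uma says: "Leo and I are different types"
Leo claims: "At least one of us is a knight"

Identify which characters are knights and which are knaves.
Sam is a knave.
Uma is a knave.
Leo is a knave.

Verification:
- Sam (knave) says "Leo and I are different types" - this is FALSE (a lie) because Sam is a knave and Leo is a knave.
- Uma (knave) says "Leo and I are different types" - this is FALSE (a lie) because Uma is a knave and Leo is a knave.
- Leo (knave) says "At least one of us is a knight" - this is FALSE (a lie) because no one is a knight.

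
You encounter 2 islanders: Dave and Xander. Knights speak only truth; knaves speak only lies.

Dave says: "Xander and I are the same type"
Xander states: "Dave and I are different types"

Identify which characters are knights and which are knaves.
Dave is a knave.
Xander is a knight.

Verification:
- Dave (knave) says "Xander and I are the same type" - this is FALSE (a lie) because Dave is a knave and Xander is a knight.
- Xander (knight) says "Dave and I are different types" - this is TRUE because Xander is a knight and Dave is a knave.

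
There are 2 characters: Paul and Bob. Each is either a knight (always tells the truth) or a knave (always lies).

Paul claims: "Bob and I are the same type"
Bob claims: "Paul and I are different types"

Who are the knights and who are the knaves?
Paul is a knave.
Bob is a knight.

Verification:
- Paul (knave) says "Bob and I are the same type" - this is FALSE (a lie) because Paul is a knave and Bob is a knight.
- Bob (knight) says "Paul and I are different types" - this is TRUE because Bob is a knight and Paul is a knave.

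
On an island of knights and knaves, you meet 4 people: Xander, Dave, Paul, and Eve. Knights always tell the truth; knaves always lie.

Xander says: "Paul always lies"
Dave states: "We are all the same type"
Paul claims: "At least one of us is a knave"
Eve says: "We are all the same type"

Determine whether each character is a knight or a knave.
Xander is a knave.
Dave is a knave.
Paul is a knight.
Eve is a knave.

Verification:
- Xander (knave) says "Paul always lies" - this is FALSE (a lie) because Paul is a knight.
- Dave (knave) says "We are all the same type" - this is FALSE (a lie) because Paul is a knight and Xander, Dave, and Eve are knaves.
- Paul (knight) says "At least one of us is a knave" - this is TRUE because Xander, Dave, and Eve are knaves.
- Eve (knave) says "We are all the same type" - this is FALSE (a lie) because Paul is a knight and Xander, Dave, and Eve are knaves.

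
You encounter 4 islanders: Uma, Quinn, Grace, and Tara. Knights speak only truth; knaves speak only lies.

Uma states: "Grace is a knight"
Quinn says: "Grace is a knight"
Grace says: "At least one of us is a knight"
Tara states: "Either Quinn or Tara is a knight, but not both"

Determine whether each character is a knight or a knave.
Uma is a knave.
Quinn is a knave.
Grace is a knave.
Tara is a knave.

Verification:
- Uma (knave) says "Grace is a knight" - this is FALSE (a lie) because Grace is a knave.
- Quinn (knave) says "Grace is a knight" - this is FALSE (a lie) because Grace is a knave.
- Grace (knave) says "At least one of us is a knight" - this is FALSE (a lie) because no one is a knight.
- Tara (knave) says "Either Quinn or Tara is a knight, but not both" - this is FALSE (a lie) because Quinn is a knave and Tara is a knave.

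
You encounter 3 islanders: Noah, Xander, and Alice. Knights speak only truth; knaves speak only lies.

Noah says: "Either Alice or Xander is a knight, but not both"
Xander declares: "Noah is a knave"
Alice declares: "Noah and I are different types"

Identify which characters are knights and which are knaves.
Noah is a knave.
Xander is a knight.
Alice is a knight.

Verification:
- Noah (knave) says "Either Alice or Xander is a knight, but not both" - this is FALSE (a lie) because Alice is a knight and Xander is a knight.
- Xander (knight) says "Noah is a knave" - this is TRUE because Noah is a knave.
- Alice (knight) says "Noah and I are different types" - this is TRUE because Alice is a knight and Noah is a knave.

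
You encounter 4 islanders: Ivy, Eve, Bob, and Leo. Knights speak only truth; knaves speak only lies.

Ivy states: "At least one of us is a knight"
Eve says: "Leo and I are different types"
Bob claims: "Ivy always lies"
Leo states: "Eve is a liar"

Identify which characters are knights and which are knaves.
Ivy is a knight.
Eve is a knight.
Bob is a knave.
Leo is a knave.

Verification:
- Ivy (knight) says "At least one of us is a knight" - this is TRUE because Ivy and Eve are knights.
- Eve (knight) says "Leo and I are different types" - this is TRUE because Eve is a knight and Leo is a knave.
- Bob (knave) says "Ivy always lies" - this is FALSE (a lie) because Ivy is a knight.
- Leo (knave) says "Eve is a liar" - this is FALSE (a lie) because Eve is a knight.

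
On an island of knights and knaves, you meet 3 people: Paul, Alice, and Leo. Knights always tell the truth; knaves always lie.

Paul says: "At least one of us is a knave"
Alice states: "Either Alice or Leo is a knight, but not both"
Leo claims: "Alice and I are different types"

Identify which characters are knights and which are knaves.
Paul is a knight.
Alice is a knave.
Leo is a knave.

Verification:
- Paul (knight) says "At least one of us is a knave" - this is TRUE because Alice and Leo are knaves.
- Alice (knave) says "Either Alice or Leo is a knight, but not both" - this is FALSE (a lie) because Alice is a knave and Leo is a knave.
- Leo (knave) says "Alice and I are different types" - this is FALSE (a lie) because Leo is a knave and Alice is a knave.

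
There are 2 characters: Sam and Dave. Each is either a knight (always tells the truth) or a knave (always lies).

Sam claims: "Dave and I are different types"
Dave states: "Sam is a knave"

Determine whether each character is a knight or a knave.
Sam is a knight.
Dave is a knave.

Verification:
- Sam (knight) says "Dave and I are different types" - this is TRUE because Sam is a knight and Dave is a knave.
- Dave (knave) says "Sam is a knave" - this is FALSE (a lie) because Sam is a knight.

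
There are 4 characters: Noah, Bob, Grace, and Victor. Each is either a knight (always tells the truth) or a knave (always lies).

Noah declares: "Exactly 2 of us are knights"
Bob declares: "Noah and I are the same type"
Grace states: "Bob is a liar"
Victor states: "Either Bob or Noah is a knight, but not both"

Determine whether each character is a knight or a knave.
Noah is a knight.
Bob is a knight.
Grace is a knave.
Victor is a knave.

Verification:
- Noah (knight) says "Exactly 2 of us are knights" - this is TRUE because there are 2 knights.
- Bob (knight) says "Noah and I are the same type" - this is TRUE because Bob is a knight and Noah is a knight.
- Grace (knave) says "Bob is a liar" - this is FALSE (a lie) because Bob is a knight.
- Victor (knave) says "Either Bob or Noah is a knight, but not both" - this is FALSE (a lie) because Bob is a knight and Noah is a knight.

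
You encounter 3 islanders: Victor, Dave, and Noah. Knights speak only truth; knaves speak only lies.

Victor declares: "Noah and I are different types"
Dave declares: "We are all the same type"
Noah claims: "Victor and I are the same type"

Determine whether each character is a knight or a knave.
Victor is a knight.
Dave is a knave.
Noah is a knave.

Verification:
- Victor (knight) says "Noah and I are different types" - this is TRUE because Victor is a knight and Noah is a knave.
- Dave (knave) says "We are all the same type" - this is FALSE (a lie) because Victor is a knight and Dave and Noah are knaves.
- Noah (knave) says "Victor and I are the same type" - this is FALSE (a lie) because Noah is a knave and Victor is a knight.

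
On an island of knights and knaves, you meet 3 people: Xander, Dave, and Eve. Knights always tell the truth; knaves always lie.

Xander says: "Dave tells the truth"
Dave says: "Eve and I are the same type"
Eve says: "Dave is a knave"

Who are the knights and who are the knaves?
Xander is a knave.
Dave is a knave.
Eve is a knight.

Verification:
- Xander (knave) says "Dave tells the truth" - this is FALSE (a lie) because Dave is a knave.
- Dave (knave) says "Eve and I are the same type" - this is FALSE (a lie) because Dave is a knave and Eve is a knight.
- Eve (knight) says "Dave is a knave" - this is TRUE because Dave is a knave.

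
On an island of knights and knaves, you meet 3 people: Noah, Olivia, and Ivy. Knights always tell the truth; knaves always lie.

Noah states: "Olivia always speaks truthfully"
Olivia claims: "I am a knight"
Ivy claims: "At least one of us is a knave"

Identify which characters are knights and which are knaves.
Noah is a knave.
Olivia is a knave.
Ivy is a knight.

Verification:
- Noah (knave) says "Olivia always speaks truthfully" - this is FALSE (a lie) because Olivia is a knave.
- Olivia (knave) says "I am a knight" - this is FALSE (a lie) because Olivia is a knave.
- Ivy (knight) says "At least one of us is a knave" - this is TRUE because Noah and Olivia are knaves.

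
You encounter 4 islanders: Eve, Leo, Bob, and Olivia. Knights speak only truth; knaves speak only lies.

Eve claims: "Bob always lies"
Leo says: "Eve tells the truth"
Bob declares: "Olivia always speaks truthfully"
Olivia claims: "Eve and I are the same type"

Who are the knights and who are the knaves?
Eve is a knight.
Leo is a knight.
Bob is a knave.
Olivia is a knave.

Verification:
- Eve (knight) says "Bob always lies" - this is TRUE because Bob is a knave.
- Leo (knight) says "Eve tells the truth" - this is TRUE because Eve is a knight.
- Bob (knave) says "Olivia always speaks truthfully" - this is FALSE (a lie) because Olivia is a knave.
- Olivia (knave) says "Eve and I are the same type" - this is FALSE (a lie) because Olivia is a knave and Eve is a knight.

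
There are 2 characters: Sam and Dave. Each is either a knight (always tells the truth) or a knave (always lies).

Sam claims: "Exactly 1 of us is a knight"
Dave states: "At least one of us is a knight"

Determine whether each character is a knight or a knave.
Sam is a knave.
Dave is a knave.

Verification:
- Sam (knave) says "Exactly 1 of us is a knight" - this is FALSE (a lie) because there are 0 knights.
- Dave (knave) says "At least one of us is a knight" - this is FALSE (a lie) because no one is a knight.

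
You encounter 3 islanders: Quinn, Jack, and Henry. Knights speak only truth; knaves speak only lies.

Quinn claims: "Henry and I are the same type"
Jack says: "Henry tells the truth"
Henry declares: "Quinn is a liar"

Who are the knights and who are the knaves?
Quinn is a knave.
Jack is a knight.
Henry is a knight.

Verification:
- Quinn (knave) says "Henry and I are the same type" - this is FALSE (a lie) because Quinn is a knave and Henry is a knight.
- Jack (knight) says "Henry tells the truth" - this is TRUE because Henry is a knight.
- Henry (knight) says "Quinn is a liar" - this is TRUE because Quinn is a knave.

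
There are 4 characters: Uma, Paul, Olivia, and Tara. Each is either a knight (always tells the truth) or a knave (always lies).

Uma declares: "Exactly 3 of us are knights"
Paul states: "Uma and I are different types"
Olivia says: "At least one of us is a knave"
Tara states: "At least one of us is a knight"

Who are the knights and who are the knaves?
Uma is a knave.
Paul is a knave.
Olivia is a knight.
Tara is a knight.

Verification:
- Uma (knave) says "Exactly 3 of us are knights" - this is FALSE (a lie) because there are 2 knights.
- Paul (knave) says "Uma and I are different types" - this is FALSE (a lie) because Paul is a knave and Uma is a knave.
- Olivia (knight) says "At least one of us is a knave" - this is TRUE because Uma and Paul are knaves.
- Tara (knight) says "At least one of us is a knight" - this is TRUE because Olivia and Tara are knights.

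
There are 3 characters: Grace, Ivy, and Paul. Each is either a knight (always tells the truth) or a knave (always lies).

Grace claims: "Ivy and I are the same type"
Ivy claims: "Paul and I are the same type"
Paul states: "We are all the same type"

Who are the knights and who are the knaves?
Grace is a knight.
Ivy is a knight.
Paul is a knight.

Verification:
- Grace (knight) says "Ivy and I are the same type" - this is TRUE because Grace is a knight and Ivy is a knight.
- Ivy (knight) says "Paul and I are the same type" - this is TRUE because Ivy is a knight and Paul is a knight.
- Paul (knight) says "We are all the same type" - this is TRUE because Grace, Ivy, and Paul are knights.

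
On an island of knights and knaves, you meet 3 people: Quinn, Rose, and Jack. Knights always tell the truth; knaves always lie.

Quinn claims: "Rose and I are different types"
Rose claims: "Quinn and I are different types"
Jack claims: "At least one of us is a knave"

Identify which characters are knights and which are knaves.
Quinn is a knave.
Rose is a knave.
Jack is a knight.

Verification:
- Quinn (knave) says "Rose and I are different types" - this is FALSE (a lie) because Quinn is a knave and Rose is a knave.
- Rose (knave) says "Quinn and I are different types" - this is FALSE (a lie) because Rose is a knave and Quinn is a knave.
- Jack (knight) says "At least one of us is a knave" - this is TRUE because Quinn and Rose are knaves.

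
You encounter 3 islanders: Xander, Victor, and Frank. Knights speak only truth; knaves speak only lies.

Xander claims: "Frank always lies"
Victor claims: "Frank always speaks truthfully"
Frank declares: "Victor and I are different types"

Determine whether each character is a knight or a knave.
Xander is a knight.
Victor is a knave.
Frank is a knave.

Verification:
- Xander (knight) says "Frank always lies" - this is TRUE because Frank is a knave.
- Victor (knave) says "Frank always speaks truthfully" - this is FALSE (a lie) because Frank is a knave.
- Frank (knave) says "Victor and I are different types" - this is FALSE (a lie) because Frank is a knave and Victor is a knave.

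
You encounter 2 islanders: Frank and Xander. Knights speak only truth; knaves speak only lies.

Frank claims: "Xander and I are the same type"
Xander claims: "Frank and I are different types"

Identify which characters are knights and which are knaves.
Frank is a knave.
Xander is a knight.

Verification:
- Frank (knave) says "Xander and I are the same type" - this is FALSE (a lie) because Frank is a knave and Xander is a knight.
- Xander (knight) says "Frank and I are different types" - this is TRUE because Xander is a knight and Frank is a knave.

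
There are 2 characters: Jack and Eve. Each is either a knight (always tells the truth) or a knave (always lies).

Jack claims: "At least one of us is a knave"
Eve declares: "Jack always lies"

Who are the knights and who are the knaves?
Jack is a knight.
Eve is a knave.

Verification:
- Jack (knight) says "At least one of us is a knave" - this is TRUE because Eve is a knave.
- Eve (knave) says "Jack always lies" - this is FALSE (a lie) because Jack is a knight.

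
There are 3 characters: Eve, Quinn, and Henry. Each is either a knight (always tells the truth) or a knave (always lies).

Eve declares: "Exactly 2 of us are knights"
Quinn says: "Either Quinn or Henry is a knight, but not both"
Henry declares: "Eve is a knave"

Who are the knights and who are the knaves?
Eve is a knight.
Quinn is a knight.
Henry is a knave.

Verification:
- Eve (knight) says "Exactly 2 of us are knights" - this is TRUE because there are 2 knights.
- Quinn (knight) says "Either Quinn or Henry is a knight, but not both" - this is TRUE because Quinn is a knight and Henry is a knave.
- Henry (knave) says "Eve is a knave" - this is FALSE (a lie) because Eve is a knight.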